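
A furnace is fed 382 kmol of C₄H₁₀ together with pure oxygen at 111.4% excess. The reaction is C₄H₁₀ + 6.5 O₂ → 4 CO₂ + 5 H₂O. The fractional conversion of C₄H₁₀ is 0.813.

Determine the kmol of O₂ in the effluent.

3230 kmol

Stoichiometric O₂ = 6.5 × 382 = 2483 kmol; O₂ fed = 2483 × 2.114 = 5249 kmol.
Fuel reacted = 0.813 × 382 → ξ = 310.6 kmol.
Outlet (n = n₀ + ν ξ):
  C₄H₁₀: 382 − 1(310.6) = 71.43
  O₂: 5249 − 6.5(310.6) = 3230
  CO₂: 0 + 4(310.6) = 1242
  H₂O: 0 + 5(310.6) = 1553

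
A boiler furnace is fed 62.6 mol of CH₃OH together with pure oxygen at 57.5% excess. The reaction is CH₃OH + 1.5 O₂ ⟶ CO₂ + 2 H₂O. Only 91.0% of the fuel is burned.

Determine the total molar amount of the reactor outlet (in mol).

Stoichiometric O₂ = 1.5 × 62.6 = 93.9 mol; O₂ fed = 93.9 × 1.575 = 147.9 mol.
Fuel reacted = 0.91 × 62.6 → ξ = 56.97 mol.
Outlet (n = n₀ + ν ξ):
  CH₃OH: 62.6 − 1(56.97) = 5.634
  O₂: 147.9 − 1.5(56.97) = 62.44
  CO₂: 0 + 1(56.97) = 56.97
  H₂O: 0 + 2(56.97) = 113.9
Total out = 5.634 + 62.44 + 56.97 + 113.9 = 239 mol.

239 mol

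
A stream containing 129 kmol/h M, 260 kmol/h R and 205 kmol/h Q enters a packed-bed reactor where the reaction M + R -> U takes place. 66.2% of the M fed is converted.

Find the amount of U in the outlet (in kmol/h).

M reacted = 0.662 × 129 = 85.4 kmol/h; ν_M = −1, so ξ = 85.4/1 = 85.4 kmol/h.
Outlet amounts (n = n₀ + ν ξ):
  M: 129 − 1(85.4) = 43.6
  R: 260 − 1(85.4) = 174.6
  U: 0 + 1(85.4) = 85.4
  Q: 205 (inert)

85.4 kmol/h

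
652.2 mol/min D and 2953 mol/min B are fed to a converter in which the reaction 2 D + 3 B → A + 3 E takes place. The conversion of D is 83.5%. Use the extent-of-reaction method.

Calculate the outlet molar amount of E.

817 mol/min

D reacted = 0.835 × 652.2 = 544.6 mol/min; ν_D = −2, so ξ = 544.6/2 = 272.3 mol/min.
Outlet amounts (n = n₀ + ν ξ):
  D: 652.2 − 2(272.3) = 107.6
  B: 2953 − 3(272.3) = 2136
  A: 0 + 1(272.3) = 272.3
  E: 0 + 3(272.3) = 816.9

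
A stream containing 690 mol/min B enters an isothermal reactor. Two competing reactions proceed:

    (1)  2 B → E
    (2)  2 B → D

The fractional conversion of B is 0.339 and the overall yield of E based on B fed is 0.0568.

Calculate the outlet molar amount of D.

Yield of E: 1ξ₁ / 690 = 0.0568 → ξ₁ = 39.19 mol/min.
Conversion of B: 2ξ₁ + 2ξ₂ = 0.339 × 690 = 233.9 → ξ₂ = 77.76 mol/min.
Outlet amounts (n = n₀ + Σ ν·ξ):
  B: 690 − 2(39.19) − 2(77.76) = 456.1
  E: 0 + 1(39.19) = 39.19
  D: 0 + 1(77.76) = 77.76

77.8 mol/min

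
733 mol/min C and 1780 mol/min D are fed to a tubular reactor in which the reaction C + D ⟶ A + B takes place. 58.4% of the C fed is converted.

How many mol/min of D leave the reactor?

1350 mol/min

C reacted = 0.584 × 733 = 428.1 mol/min; ν_C = −1, so ξ = 428.1/1 = 428.1 mol/min.
Outlet amounts (n = n₀ + ν ξ):
  C: 733 − 1(428.1) = 304.9
  D: 1780 − 1(428.1) = 1352
  A: 0 + 1(428.1) = 428.1
  B: 0 + 1(428.1) = 428.1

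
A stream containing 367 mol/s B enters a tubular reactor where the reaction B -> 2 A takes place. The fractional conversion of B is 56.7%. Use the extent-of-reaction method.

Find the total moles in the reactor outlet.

B reacted = 0.567 × 367 = 208.1 mol/s; ν_B = −1, so ξ = 208.1/1 = 208.1 mol/s.
Outlet amounts (n = n₀ + ν ξ):
  B: 367 − 1(208.1) = 158.9
  A: 0 + 2(208.1) = 416.2
Total out = 158.9 + 416.2 = 575.1 mol/s.

575 mol/s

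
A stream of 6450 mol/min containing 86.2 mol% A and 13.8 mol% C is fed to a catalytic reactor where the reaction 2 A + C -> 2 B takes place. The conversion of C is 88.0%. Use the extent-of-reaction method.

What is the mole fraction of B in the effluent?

C reacted = 0.88 × 890.1 = 783.3 mol/min; ν_C = −1, so ξ = 783.3/1 = 783.3 mol/min.
Outlet amounts (n = n₀ + ν ξ):
  A: 5560 − 2(783.3) = 3993
  C: 890.1 − 1(783.3) = 106.8
  B: 0 + 2(783.3) = 1567
Total out = 5667 mol/min; y_B = 1567 / 5667 = 0.2765.

0.276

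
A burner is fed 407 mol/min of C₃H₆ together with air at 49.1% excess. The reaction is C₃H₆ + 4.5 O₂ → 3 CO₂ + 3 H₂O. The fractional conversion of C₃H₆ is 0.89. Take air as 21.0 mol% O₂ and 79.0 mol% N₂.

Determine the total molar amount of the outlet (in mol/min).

Stoichiometric O₂ = 4.5 × 407 = 1832 mol/min; O₂ fed = 1832 × 1.491 = 2731 mol/min.
N₂ fed = 2731 × 79/21 = 10270 mol/min.
Fuel reacted = 0.89 × 407 → ξ = 362.2 mol/min.
Outlet (n = n₀ + ν ξ):
  C₃H₆: 407 − 1(362.2) = 44.77
  O₂: 2731 − 4.5(362.2) = 1101
  N₂: 10270 (inert)
  CO₂: 0 + 3(362.2) = 1087
  H₂O: 0 + 3(362.2) = 1087
Total out = 44.77 + 1101 + 10270 + 1087 + 1087 = 13590 mol/min.

13600 mol/min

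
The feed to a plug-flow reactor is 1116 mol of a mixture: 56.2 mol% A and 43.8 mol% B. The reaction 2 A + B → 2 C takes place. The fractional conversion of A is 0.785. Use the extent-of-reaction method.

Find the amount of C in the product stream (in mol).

492 mol

A reacted = 0.785 × 627.2 = 492.3 mol; ν_A = −2, so ξ = 492.3/2 = 246.2 mol.
Outlet amounts (n = n₀ + ν ξ):
  A: 627.2 − 2(246.2) = 134.8
  B: 488.8 − 1(246.2) = 242.6
  C: 0 + 2(246.2) = 492.3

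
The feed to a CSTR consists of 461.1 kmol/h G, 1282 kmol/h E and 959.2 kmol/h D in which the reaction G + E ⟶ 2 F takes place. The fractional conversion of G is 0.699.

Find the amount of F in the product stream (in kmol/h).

645 kmol/h

G reacted = 0.699 × 461.1 = 322.3 kmol/h; ν_G = −1, so ξ = 322.3/1 = 322.3 kmol/h.
Outlet amounts (n = n₀ + ν ξ):
  G: 461.1 − 1(322.3) = 138.8
  E: 1282 − 1(322.3) = 959.7
  F: 0 + 2(322.3) = 644.6
  D: 959.2 (inert)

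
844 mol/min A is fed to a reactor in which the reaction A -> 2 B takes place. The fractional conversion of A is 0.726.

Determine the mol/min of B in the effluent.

1230 mol/min

A reacted = 0.726 × 844 = 612.7 mol/min; ν_A = −1, so ξ = 612.7/1 = 612.7 mol/min.
Outlet amounts (n = n₀ + ν ξ):
  A: 844 − 1(612.7) = 231.3
  B: 0 + 2(612.7) = 1225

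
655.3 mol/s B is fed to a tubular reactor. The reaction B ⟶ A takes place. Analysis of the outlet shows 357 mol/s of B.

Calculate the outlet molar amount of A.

For B: n = n₀ − 1ξ → 357 = 655.3 − 1ξ, giving ξ = 298.3 mol/s.
Outlet amounts (n = n₀ + ν ξ):
  B: 655.3 − 1(298.3) = 357
  A: 0 + 1(298.3) = 298.3

298 mol/s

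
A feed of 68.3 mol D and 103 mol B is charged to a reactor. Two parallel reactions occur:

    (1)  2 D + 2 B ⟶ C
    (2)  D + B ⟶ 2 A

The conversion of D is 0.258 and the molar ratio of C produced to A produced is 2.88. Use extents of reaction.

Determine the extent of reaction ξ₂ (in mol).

Conversion of D: D consumed = 0.258 × 68.3 = 17.62 mol = 2ξ₁ + 1ξ₂.
Selectivity: 1ξ₁ / (2ξ₂) = 2.88 → ξ₁ = 5.76 ξ₂.
Substitute: (2·5.76 + 1) ξ₂ = 17.62 → ξ₂ = 1.407 mol, ξ₁ = 8.107 mol.
Outlet amounts (n = n₀ + Σ ν·ξ):
  D: 68.3 − 2(8.107) − 1(1.407) = 50.68
  B: 103 − 2(8.107) − 1(1.407) = 85.38
  C: 0 + 1(8.107) = 8.107
  A: 0 + 2(1.407) = 2.815

ξ₂ = 1.41 mol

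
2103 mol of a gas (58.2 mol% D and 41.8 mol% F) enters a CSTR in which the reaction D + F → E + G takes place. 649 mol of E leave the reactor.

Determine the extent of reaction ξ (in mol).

ξ = 649 mol

For E: n = n₀ + 1ξ → 649 = 0 + 1ξ, giving ξ = 649 mol.
Outlet amounts (n = n₀ + ν ξ):
  D: 1224 − 1(649) = 574.9
  F: 879.1 − 1(649) = 230.1
  E: 0 + 1(649) = 649
  G: 0 + 1(649) = 649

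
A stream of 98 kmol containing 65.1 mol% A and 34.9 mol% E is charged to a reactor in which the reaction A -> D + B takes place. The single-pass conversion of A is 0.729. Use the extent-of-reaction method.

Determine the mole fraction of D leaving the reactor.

0.322

A reacted = 0.729 × 63.8 = 46.51 kmol; ν_A = −1, so ξ = 46.51/1 = 46.51 kmol.
Outlet amounts (n = n₀ + ν ξ):
  A: 63.8 − 1(46.51) = 17.29
  D: 0 + 1(46.51) = 46.51
  B: 0 + 1(46.51) = 46.51
  E: 34.2 (inert)
Total out = 144.5 kmol; y_D = 46.51 / 144.5 = 0.3218.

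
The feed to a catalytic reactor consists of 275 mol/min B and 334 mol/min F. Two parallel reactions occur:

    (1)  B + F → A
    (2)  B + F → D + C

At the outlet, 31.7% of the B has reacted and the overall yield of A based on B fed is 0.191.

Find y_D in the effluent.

Yield of A: 1ξ₁ / 275 = 0.191 → ξ₁ = 52.52 mol/min.
Conversion of B: 1ξ₁ + 1ξ₂ = 0.317 × 275 = 87.17 → ξ₂ = 34.65 mol/min.
Outlet amounts (n = n₀ + Σ ν·ξ):
  B: 275 − 1(52.52) − 1(34.65) = 187.8
  F: 334 − 1(52.52) − 1(34.65) = 246.8
  A: 0 + 1(52.52) = 52.52
  D: 0 + 1(34.65) = 34.65
  C: 0 + 1(34.65) = 34.65
Total out = 556.5 mol/min; y_D = 34.65 / 556.5 = 0.06227.

0.0623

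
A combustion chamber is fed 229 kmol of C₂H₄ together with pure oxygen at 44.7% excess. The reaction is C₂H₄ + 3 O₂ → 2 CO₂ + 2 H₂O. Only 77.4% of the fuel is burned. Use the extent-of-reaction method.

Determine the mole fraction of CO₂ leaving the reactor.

Stoichiometric O₂ = 3 × 229 = 687 kmol; O₂ fed = 687 × 1.447 = 994.1 kmol.
Fuel reacted = 0.774 × 229 → ξ = 177.2 kmol.
Outlet (n = n₀ + ν ξ):
  C₂H₄: 229 − 1(177.2) = 51.75
  O₂: 994.1 − 3(177.2) = 462.4
  CO₂: 0 + 2(177.2) = 354.5
  H₂O: 0 + 2(177.2) = 354.5
Total out = 1223 kmol; y_CO₂ = 354.5 / 1223 = 0.2898.

0.29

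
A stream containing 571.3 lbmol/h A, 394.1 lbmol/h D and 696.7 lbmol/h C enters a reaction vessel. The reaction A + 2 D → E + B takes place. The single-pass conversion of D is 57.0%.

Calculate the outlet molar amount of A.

D reacted = 0.57 × 394.1 = 224.6 lbmol/h; ν_D = −2, so ξ = 224.6/2 = 112.3 lbmol/h.
Outlet amounts (n = n₀ + ν ξ):
  A: 571.3 − 1(112.3) = 459
  D: 394.1 − 2(112.3) = 169.5
  E: 0 + 1(112.3) = 112.3
  B: 0 + 1(112.3) = 112.3
  C: 696.7 (inert)

459 lbmol/h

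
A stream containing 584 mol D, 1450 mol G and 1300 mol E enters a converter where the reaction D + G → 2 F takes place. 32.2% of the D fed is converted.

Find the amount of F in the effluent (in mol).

376 mol

D reacted = 0.322 × 584 = 188 mol; ν_D = −1, so ξ = 188/1 = 188 mol.
Outlet amounts (n = n₀ + ν ξ):
  D: 584 − 1(188) = 396
  G: 1450 − 1(188) = 1262
  F: 0 + 2(188) = 376.1
  E: 1300 (inert)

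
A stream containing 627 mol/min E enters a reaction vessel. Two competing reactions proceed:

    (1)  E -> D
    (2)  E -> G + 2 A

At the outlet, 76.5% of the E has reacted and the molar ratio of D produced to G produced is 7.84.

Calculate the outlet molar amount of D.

425 mol/min

Conversion of E: E consumed = 0.765 × 627 = 479.7 mol/min = 1ξ₁ + 1ξ₂.
Selectivity: 1ξ₁ / (1ξ₂) = 7.84 → ξ₁ = 7.84 ξ₂.
Substitute: (1·7.84 + 1) ξ₂ = 479.7 → ξ₂ = 54.26 mol/min, ξ₁ = 425.4 mol/min.
Outlet amounts (n = n₀ + Σ ν·ξ):
  E: 627 − 1(425.4) − 1(54.26) = 147.3
  D: 0 + 1(425.4) = 425.4
  G: 0 + 1(54.26) = 54.26
  A: 0 + 2(54.26) = 108.5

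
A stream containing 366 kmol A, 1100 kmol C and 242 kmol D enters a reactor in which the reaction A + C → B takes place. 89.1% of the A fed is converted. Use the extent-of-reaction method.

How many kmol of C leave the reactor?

774 kmol

A reacted = 0.891 × 366 = 326.1 kmol; ν_A = −1, so ξ = 326.1/1 = 326.1 kmol.
Outlet amounts (n = n₀ + ν ξ):
  A: 366 − 1(326.1) = 39.89
  C: 1100 − 1(326.1) = 773.9
  B: 0 + 1(326.1) = 326.1
  D: 242 (inert)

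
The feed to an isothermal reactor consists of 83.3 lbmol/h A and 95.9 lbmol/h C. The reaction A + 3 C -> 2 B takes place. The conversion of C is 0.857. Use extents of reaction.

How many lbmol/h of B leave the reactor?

C reacted = 0.857 × 95.9 = 82.19 lbmol/h; ν_C = −3, so ξ = 82.19/3 = 27.4 lbmol/h.
Outlet amounts (n = n₀ + ν ξ):
  A: 83.3 − 1(27.4) = 55.9
  C: 95.9 − 3(27.4) = 13.71
  B: 0 + 2(27.4) = 54.79

54.8 lbmol/h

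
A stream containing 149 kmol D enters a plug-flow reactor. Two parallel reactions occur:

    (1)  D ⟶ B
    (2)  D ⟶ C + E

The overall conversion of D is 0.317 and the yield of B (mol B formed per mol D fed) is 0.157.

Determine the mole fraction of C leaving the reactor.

0.138

Yield of B: 1ξ₁ / 149 = 0.157 → ξ₁ = 23.39 kmol.
Conversion of D: 1ξ₁ + 1ξ₂ = 0.317 × 149 = 47.23 → ξ₂ = 23.84 kmol.
Outlet amounts (n = n₀ + Σ ν·ξ):
  D: 149 − 1(23.39) − 1(23.84) = 101.8
  B: 0 + 1(23.39) = 23.39
  C: 0 + 1(23.84) = 23.84
  E: 0 + 1(23.84) = 23.84
Total out = 172.8 kmol; y_C = 23.84 / 172.8 = 0.1379.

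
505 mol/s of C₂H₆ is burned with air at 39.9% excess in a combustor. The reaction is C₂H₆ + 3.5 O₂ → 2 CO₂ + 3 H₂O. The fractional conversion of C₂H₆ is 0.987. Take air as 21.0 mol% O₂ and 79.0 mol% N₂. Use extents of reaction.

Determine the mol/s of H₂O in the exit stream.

1500 mol/s

Stoichiometric O₂ = 3.5 × 505 = 1768 mol/s; O₂ fed = 1768 × 1.399 = 2473 mol/s.
N₂ fed = 2473 × 79/21 = 9302 mol/s.
Fuel reacted = 0.987 × 505 → ξ = 498.4 mol/s.
Outlet (n = n₀ + ν ξ):
  C₂H₆: 505 − 1(498.4) = 6.565
  O₂: 2473 − 3.5(498.4) = 728.2
  N₂: 9302 (inert)
  CO₂: 0 + 2(498.4) = 996.9
  H₂O: 0 + 3(498.4) = 1495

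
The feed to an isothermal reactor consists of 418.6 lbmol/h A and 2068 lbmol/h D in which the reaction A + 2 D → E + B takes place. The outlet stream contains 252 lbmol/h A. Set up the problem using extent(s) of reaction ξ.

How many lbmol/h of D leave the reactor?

1730 lbmol/h

For A: n = n₀ − 1ξ → 252 = 418.6 − 1ξ, giving ξ = 166.6 lbmol/h.
Outlet amounts (n = n₀ + ν ξ):
  A: 418.6 − 1(166.6) = 252
  D: 2068 − 2(166.6) = 1735
  E: 0 + 1(166.6) = 166.6
  B: 0 + 1(166.6) = 166.6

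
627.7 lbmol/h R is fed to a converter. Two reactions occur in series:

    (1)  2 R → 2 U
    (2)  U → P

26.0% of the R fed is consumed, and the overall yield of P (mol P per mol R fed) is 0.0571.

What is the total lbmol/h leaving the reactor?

628 lbmol/h

Conversion of R: R consumed = 2ξ₁ = 0.26 × 627.7 → ξ₁ = 81.6 lbmol/h.
Yield of P: 1ξ₂ / 627.7 = 0.0571 → ξ₂ = 35.84 lbmol/h.
Outlet amounts (n = n₀ + Σ ν·ξ):
  R: 627.7 − 2(81.6) = 464.5
  U: 0 + 2(81.6) − 1(35.84) = 127.4
  P: 0 + 1(35.84) = 35.84
Total out = 464.5 + 127.4 + 35.84 = 627.7 lbmol/h.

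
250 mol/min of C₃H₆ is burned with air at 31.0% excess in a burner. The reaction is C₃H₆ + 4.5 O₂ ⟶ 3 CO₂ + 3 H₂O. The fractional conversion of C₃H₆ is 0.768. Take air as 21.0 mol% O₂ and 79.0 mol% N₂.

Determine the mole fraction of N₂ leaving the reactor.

Stoichiometric O₂ = 4.5 × 250 = 1125 mol/min; O₂ fed = 1125 × 1.310 = 1474 mol/min.
N₂ fed = 1474 × 79/21 = 5544 mol/min.
Fuel reacted = 0.768 × 250 → ξ = 192 mol/min.
Outlet (n = n₀ + ν ξ):
  C₃H₆: 250 − 1(192) = 58
  O₂: 1474 − 4.5(192) = 609.8
  N₂: 5544 (inert)
  CO₂: 0 + 3(192) = 576
  H₂O: 0 + 3(192) = 576
Total out = 7364 mol/min; y_N₂ = 5544 / 7364 = 0.7529.

0.753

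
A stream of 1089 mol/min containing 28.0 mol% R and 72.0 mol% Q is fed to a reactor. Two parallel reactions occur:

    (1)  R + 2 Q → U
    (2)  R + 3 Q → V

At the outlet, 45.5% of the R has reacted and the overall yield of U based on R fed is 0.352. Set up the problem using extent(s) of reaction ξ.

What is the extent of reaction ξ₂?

Yield of U: 1ξ₁ / 304.9 = 0.352 → ξ₁ = 107.3 mol/min.
Conversion of R: 1ξ₁ + 1ξ₂ = 0.455 × 304.9 = 138.7 → ξ₂ = 31.41 mol/min.
Outlet amounts (n = n₀ + Σ ν·ξ):
  R: 304.9 − 1(107.3) − 1(31.41) = 166.2
  Q: 784.1 − 2(107.3) − 3(31.41) = 475.2
  U: 0 + 1(107.3) = 107.3
  V: 0 + 1(31.41) = 31.41

ξ₂ = 31.4 mol/min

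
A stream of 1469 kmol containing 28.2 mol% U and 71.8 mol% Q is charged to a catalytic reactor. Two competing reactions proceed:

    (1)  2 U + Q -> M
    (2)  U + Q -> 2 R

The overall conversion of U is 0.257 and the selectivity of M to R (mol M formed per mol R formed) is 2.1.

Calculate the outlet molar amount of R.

Conversion of U: U consumed = 0.257 × 414.3 = 106.5 kmol = 2ξ₁ + 1ξ₂.
Selectivity: 1ξ₁ / (2ξ₂) = 2.1 → ξ₁ = 4.2 ξ₂.
Substitute: (2·4.2 + 1) ξ₂ = 106.5 → ξ₂ = 11.33 kmol, ξ₁ = 47.57 kmol.
Outlet amounts (n = n₀ + Σ ν·ξ):
  U: 414.3 − 2(47.57) − 1(11.33) = 307.8
  Q: 1055 − 1(47.57) − 1(11.33) = 995.8
  M: 0 + 1(47.57) = 47.57
  R: 0 + 2(11.33) = 22.65

22.7 kmol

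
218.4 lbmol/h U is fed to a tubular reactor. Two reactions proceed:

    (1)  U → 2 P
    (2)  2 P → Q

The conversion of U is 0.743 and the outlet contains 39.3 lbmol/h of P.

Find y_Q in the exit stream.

0.599

Conversion of U: U consumed = 1ξ₁ = 0.743 × 218.4 → ξ₁ = 162.3 lbmol/h.
P balance: n_P = 0 + 2ξ₁ − 2ξ₂ = 39.3 → ξ₂ = (2·162.3 − 39.3)/2 = 142.6 lbmol/h.
Outlet amounts (n = n₀ + Σ ν·ξ):
  U: 218.4 − 1(162.3) = 56.13
  P: 0 + 2(162.3) − 2(142.6) = 39.3
  Q: 0 + 1(142.6) = 142.6
Total out = 238.1 lbmol/h; y_Q = 142.6 / 238.1 = 0.5991.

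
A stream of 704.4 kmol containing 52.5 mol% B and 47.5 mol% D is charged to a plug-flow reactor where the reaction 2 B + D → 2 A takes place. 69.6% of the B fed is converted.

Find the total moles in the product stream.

576 kmol

B reacted = 0.696 × 369.8 = 257.4 kmol; ν_B = −2, so ξ = 257.4/2 = 128.7 kmol.
Outlet amounts (n = n₀ + ν ξ):
  B: 369.8 − 2(128.7) = 112.4
  D: 334.6 − 1(128.7) = 205.9
  A: 0 + 2(128.7) = 257.4
Total out = 112.4 + 205.9 + 257.4 = 575.7 kmol.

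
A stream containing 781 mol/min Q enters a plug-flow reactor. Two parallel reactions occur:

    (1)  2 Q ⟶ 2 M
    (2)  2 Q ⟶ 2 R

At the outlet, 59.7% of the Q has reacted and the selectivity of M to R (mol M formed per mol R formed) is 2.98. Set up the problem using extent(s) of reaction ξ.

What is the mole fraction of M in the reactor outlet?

Conversion of Q: Q consumed = 0.597 × 781 = 466.3 mol/min = 2ξ₁ + 2ξ₂.
Selectivity: 2ξ₁ / (2ξ₂) = 2.98 → ξ₁ = 2.98 ξ₂.
Substitute: (2·2.98 + 2) ξ₂ = 466.3 → ξ₂ = 58.58 mol/min, ξ₁ = 174.6 mol/min.
Outlet amounts (n = n₀ + Σ ν·ξ):
  Q: 781 − 2(174.6) − 2(58.58) = 314.7
  M: 0 + 2(174.6) = 349.1
  R: 0 + 2(58.58) = 117.2
Total out = 781 mol/min; y_M = 349.1 / 781 = 0.447.

0.447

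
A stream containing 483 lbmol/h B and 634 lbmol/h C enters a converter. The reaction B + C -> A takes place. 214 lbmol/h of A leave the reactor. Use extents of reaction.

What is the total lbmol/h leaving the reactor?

903 lbmol/h

For A: n = n₀ + 1ξ → 214 = 0 + 1ξ, giving ξ = 214 lbmol/h.
Outlet amounts (n = n₀ + ν ξ):
  B: 483 − 1(214) = 269
  C: 634 − 1(214) = 420
  A: 0 + 1(214) = 214
Total out = 269 + 420 + 214 = 903 lbmol/h.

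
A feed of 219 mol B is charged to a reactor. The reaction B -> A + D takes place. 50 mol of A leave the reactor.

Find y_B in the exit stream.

0.628

For A: n = n₀ + 1ξ → 50 = 0 + 1ξ, giving ξ = 50 mol.
Outlet amounts (n = n₀ + ν ξ):
  B: 219 − 1(50) = 169
  A: 0 + 1(50) = 50
  D: 0 + 1(50) = 50
Total out = 269 mol; y_B = 169 / 269 = 0.6283.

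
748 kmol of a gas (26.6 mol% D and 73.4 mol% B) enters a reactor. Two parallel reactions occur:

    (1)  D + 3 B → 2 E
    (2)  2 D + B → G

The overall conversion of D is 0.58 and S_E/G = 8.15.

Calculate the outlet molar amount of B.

Conversion of D: D consumed = 0.58 × 199 = 115.4 kmol = 1ξ₁ + 2ξ₂.
Selectivity: 2ξ₁ / (1ξ₂) = 8.15 → ξ₁ = 4.075 ξ₂.
Substitute: (1·4.075 + 2) ξ₂ = 115.4 → ξ₂ = 19 kmol, ξ₁ = 77.41 kmol.
Outlet amounts (n = n₀ + Σ ν·ξ):
  D: 199 − 1(77.41) − 2(19) = 83.57
  B: 549 − 3(77.41) − 1(19) = 297.8
  E: 0 + 2(77.41) = 154.8
  G: 0 + 1(19) = 19

298 kmol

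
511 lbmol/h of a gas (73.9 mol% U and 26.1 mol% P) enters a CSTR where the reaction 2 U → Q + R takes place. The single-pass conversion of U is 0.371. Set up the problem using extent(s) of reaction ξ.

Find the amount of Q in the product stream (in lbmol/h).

70.1 lbmol/h

U reacted = 0.371 × 377.6 = 140.1 lbmol/h; ν_U = −2, so ξ = 140.1/2 = 70.05 lbmol/h.
Outlet amounts (n = n₀ + ν ξ):
  U: 377.6 − 2(70.05) = 237.5
  Q: 0 + 1(70.05) = 70.05
  R: 0 + 1(70.05) = 70.05
  P: 133.4 (inert)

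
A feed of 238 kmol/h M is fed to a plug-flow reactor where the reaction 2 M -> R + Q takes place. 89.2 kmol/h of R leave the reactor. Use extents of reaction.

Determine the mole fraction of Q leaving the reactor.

0.375

For R: n = n₀ + 1ξ → 89.2 = 0 + 1ξ, giving ξ = 89.2 kmol/h.
Outlet amounts (n = n₀ + ν ξ):
  M: 238 − 2(89.2) = 59.6
  R: 0 + 1(89.2) = 89.2
  Q: 0 + 1(89.2) = 89.2
Total out = 238 kmol/h; y_Q = 89.2 / 238 = 0.3748.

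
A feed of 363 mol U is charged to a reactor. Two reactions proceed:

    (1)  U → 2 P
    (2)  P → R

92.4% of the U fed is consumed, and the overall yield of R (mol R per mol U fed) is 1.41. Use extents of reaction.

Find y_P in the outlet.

0.228

Conversion of U: U consumed = 1ξ₁ = 0.924 × 363 → ξ₁ = 335.4 mol.
Yield of R: 1ξ₂ / 363 = 1.41 → ξ₂ = 511.8 mol.
Outlet amounts (n = n₀ + Σ ν·ξ):
  U: 363 − 1(335.4) = 27.59
  P: 0 + 2(335.4) − 1(511.8) = 159
  R: 0 + 1(511.8) = 511.8
Total out = 698.4 mol; y_P = 159 / 698.4 = 0.2277.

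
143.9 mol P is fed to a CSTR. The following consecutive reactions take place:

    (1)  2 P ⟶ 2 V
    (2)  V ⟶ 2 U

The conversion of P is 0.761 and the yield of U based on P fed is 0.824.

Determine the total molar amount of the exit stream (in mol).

Conversion of P: P consumed = 2ξ₁ = 0.761 × 143.9 → ξ₁ = 54.75 mol.
Yield of U: 2ξ₂ / 143.9 = 0.824 → ξ₂ = 59.29 mol.
Outlet amounts (n = n₀ + Σ ν·ξ):
  P: 143.9 − 2(54.75) = 34.39
  V: 0 + 2(54.75) − 1(59.29) = 50.22
  U: 0 + 2(59.29) = 118.6
Total out = 34.39 + 50.22 + 118.6 = 203.2 mol.

203 mol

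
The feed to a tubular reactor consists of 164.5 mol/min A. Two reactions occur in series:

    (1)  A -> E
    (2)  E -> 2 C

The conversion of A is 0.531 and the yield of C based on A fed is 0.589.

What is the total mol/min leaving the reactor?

213 mol/min

Conversion of A: A consumed = 1ξ₁ = 0.531 × 164.5 → ξ₁ = 87.35 mol/min.
Yield of C: 2ξ₂ / 164.5 = 0.589 → ξ₂ = 48.45 mol/min.
Outlet amounts (n = n₀ + Σ ν·ξ):
  A: 164.5 − 1(87.35) = 77.15
  E: 0 + 1(87.35) − 1(48.45) = 38.9
  C: 0 + 2(48.45) = 96.89
Total out = 77.15 + 38.9 + 96.89 = 212.9 mol/min.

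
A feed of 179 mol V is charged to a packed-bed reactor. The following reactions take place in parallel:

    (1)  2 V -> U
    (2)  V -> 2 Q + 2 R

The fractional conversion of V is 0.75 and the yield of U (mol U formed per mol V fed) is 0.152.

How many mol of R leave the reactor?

Yield of U: 1ξ₁ / 179 = 0.152 → ξ₁ = 27.21 mol.
Conversion of V: 2ξ₁ + 1ξ₂ = 0.75 × 179 = 134.2 → ξ₂ = 79.83 mol.
Outlet amounts (n = n₀ + Σ ν·ξ):
  V: 179 − 2(27.21) − 1(79.83) = 44.75
  U: 0 + 1(27.21) = 27.21
  Q: 0 + 2(79.83) = 159.7
  R: 0 + 2(79.83) = 159.7

160 mol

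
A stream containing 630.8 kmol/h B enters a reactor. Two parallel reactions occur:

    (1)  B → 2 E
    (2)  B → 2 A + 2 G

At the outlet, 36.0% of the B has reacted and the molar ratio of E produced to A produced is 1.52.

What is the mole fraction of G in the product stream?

0.174

Conversion of B: B consumed = 0.36 × 630.8 = 227.1 kmol/h = 1ξ₁ + 1ξ₂.
Selectivity: 2ξ₁ / (2ξ₂) = 1.52 → ξ₁ = 1.52 ξ₂.
Substitute: (1·1.52 + 1) ξ₂ = 227.1 → ξ₂ = 90.11 kmol/h, ξ₁ = 137 kmol/h.
Outlet amounts (n = n₀ + Σ ν·ξ):
  B: 630.8 − 1(137) − 1(90.11) = 403.7
  E: 0 + 2(137) = 273.9
  A: 0 + 2(90.11) = 180.2
  G: 0 + 2(90.11) = 180.2
Total out = 1038 kmol/h; y_G = 180.2 / 1038 = 0.1736.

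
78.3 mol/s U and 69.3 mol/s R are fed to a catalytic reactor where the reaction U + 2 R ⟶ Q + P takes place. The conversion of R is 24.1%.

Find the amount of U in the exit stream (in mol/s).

69.9 mol/s

R reacted = 0.241 × 69.3 = 16.7 mol/s; ν_R = −2, so ξ = 16.7/2 = 8.351 mol/s.
Outlet amounts (n = n₀ + ν ξ):
  U: 78.3 − 1(8.351) = 69.95
  R: 69.3 − 2(8.351) = 52.6
  Q: 0 + 1(8.351) = 8.351
  P: 0 + 1(8.351) = 8.351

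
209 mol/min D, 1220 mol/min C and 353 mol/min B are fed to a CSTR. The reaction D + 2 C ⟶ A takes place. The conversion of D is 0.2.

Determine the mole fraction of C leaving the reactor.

D reacted = 0.2 × 209 = 41.8 mol/min; ν_D = −1, so ξ = 41.8/1 = 41.8 mol/min.
Outlet amounts (n = n₀ + ν ξ):
  D: 209 − 1(41.8) = 167.2
  C: 1220 − 2(41.8) = 1136
  A: 0 + 1(41.8) = 41.8
  B: 353 (inert)
Total out = 1698 mol/min; y_C = 1136 / 1698 = 0.6691.

0.669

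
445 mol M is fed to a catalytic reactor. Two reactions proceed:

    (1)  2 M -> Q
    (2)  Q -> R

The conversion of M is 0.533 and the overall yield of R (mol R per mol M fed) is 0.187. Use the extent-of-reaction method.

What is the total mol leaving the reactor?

326 mol

Conversion of M: M consumed = 2ξ₁ = 0.533 × 445 → ξ₁ = 118.6 mol.
Yield of R: 1ξ₂ / 445 = 0.187 → ξ₂ = 83.22 mol.
Outlet amounts (n = n₀ + Σ ν·ξ):
  M: 445 − 2(118.6) = 207.8
  Q: 0 + 1(118.6) − 1(83.22) = 35.38
  R: 0 + 1(83.22) = 83.22
Total out = 207.8 + 35.38 + 83.22 = 326.4 mol.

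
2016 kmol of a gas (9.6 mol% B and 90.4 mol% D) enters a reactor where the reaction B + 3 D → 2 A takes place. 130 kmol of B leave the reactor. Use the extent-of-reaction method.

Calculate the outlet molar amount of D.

1630 kmol

For B: n = n₀ − 1ξ → 130 = 193.5 − 1ξ, giving ξ = 63.54 kmol.
Outlet amounts (n = n₀ + ν ξ):
  B: 193.5 − 1(63.54) = 130
  D: 1822 − 3(63.54) = 1632
  A: 0 + 2(63.54) = 127.1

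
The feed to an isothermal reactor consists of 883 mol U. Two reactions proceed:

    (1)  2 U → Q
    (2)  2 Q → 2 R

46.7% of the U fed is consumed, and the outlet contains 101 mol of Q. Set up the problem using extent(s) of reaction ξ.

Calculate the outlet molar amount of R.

105 mol

Conversion of U: U consumed = 2ξ₁ = 0.467 × 883 → ξ₁ = 206.2 mol.
Q balance: n_Q = 0 + 1ξ₁ − 2ξ₂ = 101 → ξ₂ = (1·206.2 − 101)/2 = 52.59 mol.
Outlet amounts (n = n₀ + Σ ν·ξ):
  U: 883 − 2(206.2) = 470.6
  Q: 0 + 1(206.2) − 2(52.59) = 101
  R: 0 + 2(52.59) = 105.2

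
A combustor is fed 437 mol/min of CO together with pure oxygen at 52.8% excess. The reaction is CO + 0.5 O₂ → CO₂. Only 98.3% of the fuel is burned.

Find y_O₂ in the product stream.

0.214

Stoichiometric O₂ = 0.5 × 437 = 218.5 mol/min; O₂ fed = 218.5 × 1.528 = 333.9 mol/min.
Fuel reacted = 0.983 × 437 → ξ = 429.6 mol/min.
Outlet (n = n₀ + ν ξ):
  CO: 437 − 1(429.6) = 7.429
  O₂: 333.9 − 0.5(429.6) = 119.1
  CO₂: 0 + 1(429.6) = 429.6
Total out = 556.1 mol/min; y_O₂ = 119.1 / 556.1 = 0.2141.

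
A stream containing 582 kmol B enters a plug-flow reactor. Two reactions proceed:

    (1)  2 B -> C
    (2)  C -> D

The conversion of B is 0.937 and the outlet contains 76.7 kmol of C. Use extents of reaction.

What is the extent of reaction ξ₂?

Conversion of B: B consumed = 2ξ₁ = 0.937 × 582 → ξ₁ = 272.7 kmol.
C balance: n_C = 0 + 1ξ₁ − 1ξ₂ = 76.7 → ξ₂ = (1·272.7 − 76.7)/1 = 196 kmol.
Outlet amounts (n = n₀ + Σ ν·ξ):
  B: 582 − 2(272.7) = 36.67
  C: 0 + 1(272.7) − 1(196) = 76.7
  D: 0 + 1(196) = 196

ξ₂ = 196 kmol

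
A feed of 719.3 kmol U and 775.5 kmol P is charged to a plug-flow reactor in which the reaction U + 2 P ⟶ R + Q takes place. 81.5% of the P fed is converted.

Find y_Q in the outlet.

0.268

P reacted = 0.815 × 775.5 = 632 kmol; ν_P = −2, so ξ = 632/2 = 316 kmol.
Outlet amounts (n = n₀ + ν ξ):
  U: 719.3 − 1(316) = 403.3
  P: 775.5 − 2(316) = 143.5
  R: 0 + 1(316) = 316
  Q: 0 + 1(316) = 316
Total out = 1179 kmol; y_Q = 316 / 1179 = 0.2681.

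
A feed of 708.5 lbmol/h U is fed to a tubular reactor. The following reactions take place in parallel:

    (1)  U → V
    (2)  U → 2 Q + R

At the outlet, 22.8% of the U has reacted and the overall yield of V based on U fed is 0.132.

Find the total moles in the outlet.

845 lbmol/h

Yield of V: 1ξ₁ / 708.5 = 0.132 → ξ₁ = 93.52 lbmol/h.
Conversion of U: 1ξ₁ + 1ξ₂ = 0.228 × 708.5 = 161.5 → ξ₂ = 68.02 lbmol/h.
Outlet amounts (n = n₀ + Σ ν·ξ):
  U: 708.5 − 1(93.52) − 1(68.02) = 547
  V: 0 + 1(93.52) = 93.52
  Q: 0 + 2(68.02) = 136
  R: 0 + 1(68.02) = 68.02
Total out = 547 + 93.52 + 136 + 68.02 = 844.5 lbmol/h.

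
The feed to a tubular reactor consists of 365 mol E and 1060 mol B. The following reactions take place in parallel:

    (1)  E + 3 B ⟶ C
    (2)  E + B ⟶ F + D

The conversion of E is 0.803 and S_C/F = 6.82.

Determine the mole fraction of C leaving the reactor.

0.388

Conversion of E: E consumed = 0.803 × 365 = 293.1 mol = 1ξ₁ + 1ξ₂.
Selectivity: 1ξ₁ / (1ξ₂) = 6.82 → ξ₁ = 6.82 ξ₂.
Substitute: (1·6.82 + 1) ξ₂ = 293.1 → ξ₂ = 37.48 mol, ξ₁ = 255.6 mol.
Outlet amounts (n = n₀ + Σ ν·ξ):
  E: 365 − 1(255.6) − 1(37.48) = 71.9
  B: 1060 − 3(255.6) − 1(37.48) = 255.7
  C: 0 + 1(255.6) = 255.6
  F: 0 + 1(37.48) = 37.48
  D: 0 + 1(37.48) = 37.48
Total out = 658.2 mol; y_C = 255.6 / 658.2 = 0.3884.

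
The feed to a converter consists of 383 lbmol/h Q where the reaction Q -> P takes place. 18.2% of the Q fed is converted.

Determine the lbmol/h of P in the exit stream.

69.7 lbmol/h

Q reacted = 0.182 × 383 = 69.71 lbmol/h; ν_Q = −1, so ξ = 69.71/1 = 69.71 lbmol/h.
Outlet amounts (n = n₀ + ν ξ):
  Q: 383 − 1(69.71) = 313.3
  P: 0 + 1(69.71) = 69.71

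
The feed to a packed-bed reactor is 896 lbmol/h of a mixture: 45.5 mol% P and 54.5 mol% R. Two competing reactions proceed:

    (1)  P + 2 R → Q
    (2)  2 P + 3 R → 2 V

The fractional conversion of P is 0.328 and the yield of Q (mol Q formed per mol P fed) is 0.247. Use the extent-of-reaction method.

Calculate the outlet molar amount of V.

33 lbmol/h

Yield of Q: 1ξ₁ / 407.7 = 0.247 → ξ₁ = 100.7 lbmol/h.
Conversion of P: 1ξ₁ + 2ξ₂ = 0.328 × 407.7 = 133.7 → ξ₂ = 16.51 lbmol/h.
Outlet amounts (n = n₀ + Σ ν·ξ):
  P: 407.7 − 1(100.7) − 2(16.51) = 274
  R: 488.3 − 2(100.7) − 3(16.51) = 237.4
  Q: 0 + 1(100.7) = 100.7
  V: 0 + 2(16.51) = 33.02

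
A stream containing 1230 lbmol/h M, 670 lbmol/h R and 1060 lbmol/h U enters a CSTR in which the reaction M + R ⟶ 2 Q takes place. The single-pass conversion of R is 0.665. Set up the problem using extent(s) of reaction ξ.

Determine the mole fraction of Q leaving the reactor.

0.301

R reacted = 0.665 × 670 = 445.6 lbmol/h; ν_R = −1, so ξ = 445.6/1 = 445.6 lbmol/h.
Outlet amounts (n = n₀ + ν ξ):
  M: 1230 − 1(445.6) = 784.5
  R: 670 − 1(445.6) = 224.4
  Q: 0 + 2(445.6) = 891.1
  U: 1060 (inert)
Total out = 2960 lbmol/h; y_Q = 891.1 / 2960 = 0.301.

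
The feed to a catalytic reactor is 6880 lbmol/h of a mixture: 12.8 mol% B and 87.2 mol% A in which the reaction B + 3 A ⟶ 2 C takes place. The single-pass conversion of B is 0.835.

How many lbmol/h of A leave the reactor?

B reacted = 0.835 × 880.6 = 735.3 lbmol/h; ν_B = −1, so ξ = 735.3/1 = 735.3 lbmol/h.
Outlet amounts (n = n₀ + ν ξ):
  B: 880.6 − 1(735.3) = 145.3
  A: 5999 − 3(735.3) = 3793
  C: 0 + 2(735.3) = 1471

3790 lbmol/h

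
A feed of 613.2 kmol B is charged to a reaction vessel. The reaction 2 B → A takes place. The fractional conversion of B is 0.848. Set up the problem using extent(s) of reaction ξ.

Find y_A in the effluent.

0.736

B reacted = 0.848 × 613.2 = 520 kmol; ν_B = −2, so ξ = 520/2 = 260 kmol.
Outlet amounts (n = n₀ + ν ξ):
  B: 613.2 − 2(260) = 93.21
  A: 0 + 1(260) = 260
Total out = 353.2 kmol; y_A = 260 / 353.2 = 0.7361.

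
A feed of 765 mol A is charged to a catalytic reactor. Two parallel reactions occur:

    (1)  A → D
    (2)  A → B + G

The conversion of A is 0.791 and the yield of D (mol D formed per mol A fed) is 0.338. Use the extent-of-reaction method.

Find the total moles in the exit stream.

Yield of D: 1ξ₁ / 765 = 0.338 → ξ₁ = 258.6 mol.
Conversion of A: 1ξ₁ + 1ξ₂ = 0.791 × 765 = 605.1 → ξ₂ = 346.5 mol.
Outlet amounts (n = n₀ + Σ ν·ξ):
  A: 765 − 1(258.6) − 1(346.5) = 159.9
  D: 0 + 1(258.6) = 258.6
  B: 0 + 1(346.5) = 346.5
  G: 0 + 1(346.5) = 346.5
Total out = 159.9 + 258.6 + 346.5 + 346.5 = 1112 mol.

1110 mol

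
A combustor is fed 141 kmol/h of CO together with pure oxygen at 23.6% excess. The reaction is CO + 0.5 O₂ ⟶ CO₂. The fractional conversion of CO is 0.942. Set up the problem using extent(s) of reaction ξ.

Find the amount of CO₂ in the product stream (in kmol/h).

133 kmol/h

Stoichiometric O₂ = 0.5 × 141 = 70.5 kmol/h; O₂ fed = 70.5 × 1.236 = 87.14 kmol/h.
Fuel reacted = 0.942 × 141 → ξ = 132.8 kmol/h.
Outlet (n = n₀ + ν ξ):
  CO: 141 − 1(132.8) = 8.178
  O₂: 87.14 − 0.5(132.8) = 20.73
  CO₂: 0 + 1(132.8) = 132.8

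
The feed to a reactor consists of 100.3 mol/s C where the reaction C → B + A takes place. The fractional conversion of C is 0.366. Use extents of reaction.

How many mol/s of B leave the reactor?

36.7 mol/s

C reacted = 0.366 × 100.3 = 36.71 mol/s; ν_C = −1, so ξ = 36.71/1 = 36.71 mol/s.
Outlet amounts (n = n₀ + ν ξ):
  C: 100.3 − 1(36.71) = 63.59
  B: 0 + 1(36.71) = 36.71
  A: 0 + 1(36.71) = 36.71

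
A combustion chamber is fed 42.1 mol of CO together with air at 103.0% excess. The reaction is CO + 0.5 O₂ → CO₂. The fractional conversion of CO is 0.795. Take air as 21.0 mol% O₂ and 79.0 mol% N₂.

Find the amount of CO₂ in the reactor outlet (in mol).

Stoichiometric O₂ = 0.5 × 42.1 = 21.05 mol; O₂ fed = 21.05 × 2.030 = 42.73 mol.
N₂ fed = 42.73 × 79/21 = 160.8 mol.
Fuel reacted = 0.795 × 42.1 → ξ = 33.47 mol.
Outlet (n = n₀ + ν ξ):
  CO: 42.1 − 1(33.47) = 8.63
  O₂: 42.73 − 0.5(33.47) = 26
  N₂: 160.8 (inert)
  CO₂: 0 + 1(33.47) = 33.47

33.5 mol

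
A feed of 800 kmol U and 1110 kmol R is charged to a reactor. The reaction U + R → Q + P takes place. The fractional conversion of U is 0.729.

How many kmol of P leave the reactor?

U reacted = 0.729 × 800 = 583.2 kmol; ν_U = −1, so ξ = 583.2/1 = 583.2 kmol.
Outlet amounts (n = n₀ + ν ξ):
  U: 800 − 1(583.2) = 216.8
  R: 1110 − 1(583.2) = 526.8
  Q: 0 + 1(583.2) = 583.2
  P: 0 + 1(583.2) = 583.2

583 kmol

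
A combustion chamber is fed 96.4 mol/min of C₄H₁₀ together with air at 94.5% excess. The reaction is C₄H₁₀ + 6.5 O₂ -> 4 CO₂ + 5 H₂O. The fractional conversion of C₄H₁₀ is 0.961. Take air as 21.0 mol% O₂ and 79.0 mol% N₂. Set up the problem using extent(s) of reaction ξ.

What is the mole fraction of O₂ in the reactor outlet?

Stoichiometric O₂ = 6.5 × 96.4 = 626.6 mol/min; O₂ fed = 626.6 × 1.945 = 1219 mol/min.
N₂ fed = 1219 × 79/21 = 4585 mol/min.
Fuel reacted = 0.961 × 96.4 → ξ = 92.64 mol/min.
Outlet (n = n₀ + ν ξ):
  C₄H₁₀: 96.4 − 1(92.64) = 3.76
  O₂: 1219 − 6.5(92.64) = 616.6
  N₂: 4585 (inert)
  CO₂: 0 + 4(92.64) = 370.6
  H₂O: 0 + 5(92.64) = 463.2
Total out = 6039 mol/min; y_O₂ = 616.6 / 6039 = 0.1021.

0.102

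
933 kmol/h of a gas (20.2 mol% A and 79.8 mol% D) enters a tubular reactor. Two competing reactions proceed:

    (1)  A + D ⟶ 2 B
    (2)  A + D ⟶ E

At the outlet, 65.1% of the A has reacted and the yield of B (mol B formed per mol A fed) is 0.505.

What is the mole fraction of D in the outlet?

0.725

Yield of B: 2ξ₁ / 188.5 = 0.505 → ξ₁ = 47.59 kmol/h.
Conversion of A: 1ξ₁ + 1ξ₂ = 0.651 × 188.5 = 122.7 → ξ₂ = 75.1 kmol/h.
Outlet amounts (n = n₀ + Σ ν·ξ):
  A: 188.5 − 1(47.59) − 1(75.1) = 65.77
  D: 744.5 − 1(47.59) − 1(75.1) = 621.8
  B: 0 + 2(47.59) = 95.18
  E: 0 + 1(75.1) = 75.1
Total out = 857.9 kmol/h; y_D = 621.8 / 857.9 = 0.7248.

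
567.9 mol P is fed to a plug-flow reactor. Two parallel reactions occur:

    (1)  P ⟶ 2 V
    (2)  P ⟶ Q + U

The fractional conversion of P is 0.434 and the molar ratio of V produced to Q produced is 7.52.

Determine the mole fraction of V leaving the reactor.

0.478

Conversion of P: P consumed = 0.434 × 567.9 = 246.5 mol = 1ξ₁ + 1ξ₂.
Selectivity: 2ξ₁ / (1ξ₂) = 7.52 → ξ₁ = 3.76 ξ₂.
Substitute: (1·3.76 + 1) ξ₂ = 246.5 → ξ₂ = 51.78 mol, ξ₁ = 194.7 mol.
Outlet amounts (n = n₀ + Σ ν·ξ):
  P: 567.9 − 1(194.7) − 1(51.78) = 321.4
  V: 0 + 2(194.7) = 389.4
  Q: 0 + 1(51.78) = 51.78
  U: 0 + 1(51.78) = 51.78
Total out = 814.4 mol; y_V = 389.4 / 814.4 = 0.4781.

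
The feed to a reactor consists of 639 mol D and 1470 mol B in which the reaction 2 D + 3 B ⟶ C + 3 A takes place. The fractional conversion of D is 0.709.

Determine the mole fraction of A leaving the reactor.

0.361

D reacted = 0.709 × 639 = 453.1 mol; ν_D = −2, so ξ = 453.1/2 = 226.5 mol.
Outlet amounts (n = n₀ + ν ξ):
  D: 639 − 2(226.5) = 185.9
  B: 1470 − 3(226.5) = 790.4
  C: 0 + 1(226.5) = 226.5
  A: 0 + 3(226.5) = 679.6
Total out = 1882 mol; y_A = 679.6 / 1882 = 0.361.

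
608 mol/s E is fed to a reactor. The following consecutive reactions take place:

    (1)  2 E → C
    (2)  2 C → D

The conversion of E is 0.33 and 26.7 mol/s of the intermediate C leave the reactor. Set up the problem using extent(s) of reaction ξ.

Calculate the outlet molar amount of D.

Conversion of E: E consumed = 2ξ₁ = 0.33 × 608 → ξ₁ = 100.3 mol/s.
C balance: n_C = 0 + 1ξ₁ − 2ξ₂ = 26.7 → ξ₂ = (1·100.3 − 26.7)/2 = 36.81 mol/s.
Outlet amounts (n = n₀ + Σ ν·ξ):
  E: 608 − 2(100.3) = 407.4
  C: 0 + 1(100.3) − 2(36.81) = 26.7
  D: 0 + 1(36.81) = 36.81

36.8 mol/s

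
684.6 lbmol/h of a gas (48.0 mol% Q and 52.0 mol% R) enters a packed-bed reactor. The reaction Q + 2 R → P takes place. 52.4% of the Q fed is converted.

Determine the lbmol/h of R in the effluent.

Q reacted = 0.524 × 328.6 = 172.2 lbmol/h; ν_Q = −1, so ξ = 172.2/1 = 172.2 lbmol/h.
Outlet amounts (n = n₀ + ν ξ):
  Q: 328.6 − 1(172.2) = 156.4
  R: 356 − 2(172.2) = 11.61
  P: 0 + 1(172.2) = 172.2

11.6 lbmol/h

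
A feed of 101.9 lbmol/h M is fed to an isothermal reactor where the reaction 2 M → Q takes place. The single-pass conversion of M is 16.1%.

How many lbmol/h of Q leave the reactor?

M reacted = 0.161 × 101.9 = 16.41 lbmol/h; ν_M = −2, so ξ = 16.41/2 = 8.203 lbmol/h.
Outlet amounts (n = n₀ + ν ξ):
  M: 101.9 − 2(8.203) = 85.49
  Q: 0 + 1(8.203) = 8.203

8.2 lbmol/h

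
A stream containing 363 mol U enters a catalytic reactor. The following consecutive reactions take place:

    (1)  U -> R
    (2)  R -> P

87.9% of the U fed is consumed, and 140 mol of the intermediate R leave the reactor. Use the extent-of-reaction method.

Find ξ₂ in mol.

Conversion of U: U consumed = 1ξ₁ = 0.879 × 363 → ξ₁ = 319.1 mol.
R balance: n_R = 0 + 1ξ₁ − 1ξ₂ = 140 → ξ₂ = (1·319.1 − 140)/1 = 179.1 mol.
Outlet amounts (n = n₀ + Σ ν·ξ):
  U: 363 − 1(319.1) = 43.92
  R: 0 + 1(319.1) − 1(179.1) = 140
  P: 0 + 1(179.1) = 179.1

ξ₂ = 179 mol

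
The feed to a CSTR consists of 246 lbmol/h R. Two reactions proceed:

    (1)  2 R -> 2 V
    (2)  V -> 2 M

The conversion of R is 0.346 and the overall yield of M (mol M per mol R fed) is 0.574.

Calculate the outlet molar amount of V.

14.5 lbmol/h

Conversion of R: R consumed = 2ξ₁ = 0.346 × 246 → ξ₁ = 42.56 lbmol/h.
Yield of M: 2ξ₂ / 246 = 0.574 → ξ₂ = 70.6 lbmol/h.
Outlet amounts (n = n₀ + Σ ν·ξ):
  R: 246 − 2(42.56) = 160.9
  V: 0 + 2(42.56) − 1(70.6) = 14.51
  M: 0 + 2(70.6) = 141.2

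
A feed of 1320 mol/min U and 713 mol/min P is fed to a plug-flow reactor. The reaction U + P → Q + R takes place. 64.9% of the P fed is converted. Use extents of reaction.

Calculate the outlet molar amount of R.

P reacted = 0.649 × 713 = 462.7 mol/min; ν_P = −1, so ξ = 462.7/1 = 462.7 mol/min.
Outlet amounts (n = n₀ + ν ξ):
  U: 1320 − 1(462.7) = 857.3
  P: 713 − 1(462.7) = 250.3
  Q: 0 + 1(462.7) = 462.7
  R: 0 + 1(462.7) = 462.7

463 mol/min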